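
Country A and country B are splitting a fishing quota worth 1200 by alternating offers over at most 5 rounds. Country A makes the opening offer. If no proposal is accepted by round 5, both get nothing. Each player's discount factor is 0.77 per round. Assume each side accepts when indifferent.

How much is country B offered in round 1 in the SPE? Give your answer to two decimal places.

338.52

Work backward from the last round.
Round 5 (country A proposes): rejection yields 0 for country B; country A offers 0 and keeps 1200.
Round 4 (country B proposes): country A can get 1200 next round, worth 0.77 × 1200 = 924 now. Country B offers 924 and keeps 1200 − 924 = 276.
Round 3 (country A proposes): country B can get 276 next round, worth 0.77 × 276 = 212.52 now. Country A offers 212.52 and keeps 1200 − 212.52 = 987.48.
Round 2 (country B proposes): country A can get 987.48 next round, worth 0.77 × 987.48 = 760.3596 now, so country B offers 760.3596, keeping 439.6404.
Round 1 (country A proposes): country B can get 439.6404 next round, worth 0.77 × 439.6404 = 338.523108 now, so country A offers 338.523108, keeping 861.476892.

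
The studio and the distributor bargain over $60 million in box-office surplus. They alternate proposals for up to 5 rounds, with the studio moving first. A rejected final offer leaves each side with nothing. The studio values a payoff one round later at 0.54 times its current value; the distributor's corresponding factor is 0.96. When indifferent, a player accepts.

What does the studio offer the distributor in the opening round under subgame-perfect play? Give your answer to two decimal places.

Solve by backward induction from round 5.
Round 5 (the studio proposes): rejection yields 0 for the distributor; the studio offers 0 and keeps 60.
Round 4 (the distributor proposes): the studio can get 60 next round, worth 0.54 × 60 = 32.4 now; the distributor offers that and keeps 27.6.
Round 3 (the studio proposes): the distributor can get 27.6 next round, worth 0.96 × 27.6 = 26.496 now. The studio offers 26.496 and keeps 60 − 26.496 = 33.504.
Round 2 (the distributor proposes): the studio can get 33.504 next round, worth 0.54 × 33.504 = 18.09216 now, so the distributor offers 18.09216, keeping 41.90784.
Round 1 (the studio proposes): the distributor can get 41.90784 next round, worth 0.96 × 41.90784 = 40.2315264 now; the studio offers that and keeps 19.7684736.

40.23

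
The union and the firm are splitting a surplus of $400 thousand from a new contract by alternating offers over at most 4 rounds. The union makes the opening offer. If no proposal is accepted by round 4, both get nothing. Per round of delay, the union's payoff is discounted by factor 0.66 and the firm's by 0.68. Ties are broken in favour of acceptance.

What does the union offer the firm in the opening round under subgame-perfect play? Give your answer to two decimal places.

Work backward from the last round.
Round 4 (the firm proposes): the union will accept anything ≥ 0, so the firm offers 0 and keeps 400.
Round 3 (the union proposes): the firm can get 400 next round, worth 0.68 × 400 = 272 now; the union offers that and keeps 128.
Round 2 (the firm proposes): the union can get 128 next round, worth 0.66 × 128 = 84.48 now; the firm offers that and keeps 315.52.
Round 1 (the union proposes): the firm can get 315.52 next round, worth 0.68 × 315.52 = 214.5536 now, so the union offers 214.5536, keeping 185.4464.

214.55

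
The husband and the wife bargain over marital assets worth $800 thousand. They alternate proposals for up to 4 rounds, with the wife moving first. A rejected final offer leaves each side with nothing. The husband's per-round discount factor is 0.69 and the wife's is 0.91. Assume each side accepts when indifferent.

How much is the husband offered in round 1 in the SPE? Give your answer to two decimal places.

396.28

Round 4 (the husband proposes): rejection yields 0 for the wife; the husband offers 0 and keeps 800.
Round 3 (the wife proposes): the husband can get 800 next round, worth 0.69 × 800 = 552 now, so the wife offers 552, keeping 248.
Round 2 (the husband proposes): the wife can get 248 next round, worth 0.91 × 248 = 225.68 now; the husband offers that and keeps 574.32.
Round 1 (the wife proposes): the husband can get 574.32 next round, worth 0.69 × 574.32 = 396.2808 now. The wife offers 396.2808 and keeps 800 − 396.2808 = 403.7192.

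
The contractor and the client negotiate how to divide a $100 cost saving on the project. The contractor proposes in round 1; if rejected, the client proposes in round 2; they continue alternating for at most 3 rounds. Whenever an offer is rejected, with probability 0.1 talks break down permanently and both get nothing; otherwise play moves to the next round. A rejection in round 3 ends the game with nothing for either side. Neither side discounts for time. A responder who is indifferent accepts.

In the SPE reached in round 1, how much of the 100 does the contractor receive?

91

By backward induction:
Round 3 (the contractor proposes): the client will accept anything ≥ 0, so the contractor offers 0 and keeps 100.
Round 2 (the client proposes): rejecting gives the contractor an expected 0.9 × 100 = 90; the client offers that and keeps 10.
Round 1 (the contractor proposes): rejecting gives the client an expected 0.9 × 10 = 9. The contractor offers 9 and keeps 100 − 9 = 91.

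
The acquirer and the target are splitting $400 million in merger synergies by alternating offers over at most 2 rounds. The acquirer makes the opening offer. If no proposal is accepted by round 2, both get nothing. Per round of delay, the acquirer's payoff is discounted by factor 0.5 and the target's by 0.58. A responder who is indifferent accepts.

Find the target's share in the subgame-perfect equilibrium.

Round 2 (the target proposes): the acquirer will accept anything ≥ 0, so the target offers 0 and keeps 400.
Round 1 (the acquirer proposes): the target can get 400 next round, worth 0.58 × 400 = 232 now; the acquirer offers that and keeps 168.

232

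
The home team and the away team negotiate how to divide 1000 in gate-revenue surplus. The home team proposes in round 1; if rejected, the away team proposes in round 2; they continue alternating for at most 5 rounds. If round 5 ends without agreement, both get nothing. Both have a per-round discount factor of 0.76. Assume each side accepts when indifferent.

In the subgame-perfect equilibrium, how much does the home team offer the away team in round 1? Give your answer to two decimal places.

287.75

Round 5 (the home team proposes): rejection yields 0 for the away team; the home team offers 0 and keeps 1000.
Round 4 (the away team proposes): the home team can get 1000 next round, worth 0.76 × 1000 = 760 now, so the away team offers 760, keeping 240.
Round 3 (the home team proposes): the away team can get 240 next round, worth 0.76 × 240 = 182.4 now, so the home team offers 182.4, keeping 817.6.
Round 2 (the away team proposes): the home team can get 817.6 next round, worth 0.76 × 817.6 = 621.376 now, so the away team offers 621.376, keeping 378.624.
Round 1 (the home team proposes): the away team can get 378.624 next round, worth 0.76 × 378.624 = 287.75424 now, so the home team offers 287.75424, keeping 712.24576.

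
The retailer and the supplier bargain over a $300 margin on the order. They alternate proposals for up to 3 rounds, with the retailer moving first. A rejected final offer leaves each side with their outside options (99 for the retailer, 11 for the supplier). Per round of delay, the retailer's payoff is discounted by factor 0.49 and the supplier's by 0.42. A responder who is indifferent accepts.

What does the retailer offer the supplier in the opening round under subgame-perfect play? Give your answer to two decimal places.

Round 3 (the retailer proposes): the supplier gets 11 if talks fail, so the retailer offers 11 and keeps 289.
Round 2 (the supplier proposes): the retailer can get 289 next round, worth 0.49 × 289 = 141.61 now; the supplier offers that and keeps 158.39.
Round 1 (the retailer proposes): the supplier can get 158.39 next round, worth 0.42 × 158.39 = 66.5238 now; the retailer offers that and keeps 233.4762.

66.52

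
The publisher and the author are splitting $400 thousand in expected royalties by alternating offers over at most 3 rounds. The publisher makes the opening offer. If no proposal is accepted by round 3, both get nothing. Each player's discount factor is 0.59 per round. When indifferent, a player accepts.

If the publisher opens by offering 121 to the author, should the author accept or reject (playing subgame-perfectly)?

Work out the author's continuation value if the offer is rejected.
Round 3 (the publisher proposes): the author will accept anything ≥ 0, so the publisher offers 0 and keeps 400.
Round 2 (the author proposes): the publisher can get 400 next round, worth 0.59 × 400 = 236 now. The author offers 236 and keeps 400 − 236 = 164.
So by rejecting in round 1, the author gets 164 next round, worth 0.59 × 164 = 96.76 now.
Offer 121 ≥ 96.76, so the author accepts.

Accept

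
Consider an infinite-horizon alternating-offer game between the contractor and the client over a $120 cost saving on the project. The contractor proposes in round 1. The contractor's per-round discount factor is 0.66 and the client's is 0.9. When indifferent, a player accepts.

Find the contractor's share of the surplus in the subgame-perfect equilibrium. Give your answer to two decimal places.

In a stationary SPE each proposer offers the other exactly their discounted continuation value.
If the contractor keeps x when proposing and the client keeps y when proposing, then x = 120 − 0.9y and y = 120 − 0.66x.
Solving: x = 120(1 − 0.9) / (1 − 0.66·0.9) = 12 / 0.406 ≈ 29.5567.
The client gets 120 − 29.5567 ≈ 90.4433.

29.56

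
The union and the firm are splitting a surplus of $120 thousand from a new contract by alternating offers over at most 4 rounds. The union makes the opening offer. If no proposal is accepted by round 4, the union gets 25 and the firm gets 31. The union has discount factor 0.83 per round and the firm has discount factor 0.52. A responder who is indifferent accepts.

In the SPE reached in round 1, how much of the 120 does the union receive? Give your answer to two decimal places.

Round 4 (the firm proposes): the union gets 25 if talks fail, so the firm offers 25 and keeps 95.
Round 3 (the union proposes): the firm can get 95 next round, worth 0.52 × 95 = 49.4 now. The union offers 49.4 and keeps 120 − 49.4 = 70.6.
Round 2 (the firm proposes): the union can get 70.6 next round, worth 0.83 × 70.6 = 58.598 now. The firm offers 58.598 and keeps 120 − 58.598 = 61.402.
Round 1 (the union proposes): the firm can get 61.402 next round, worth 0.52 × 61.402 = 31.92904 now. The union offers 31.92904 and keeps 120 − 31.92904 = 88.07096.

88.07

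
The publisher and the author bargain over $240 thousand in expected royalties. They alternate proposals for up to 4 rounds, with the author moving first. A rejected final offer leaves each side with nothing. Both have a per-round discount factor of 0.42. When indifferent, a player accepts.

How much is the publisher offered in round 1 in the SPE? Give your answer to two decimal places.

Round 4 (the publisher proposes): rejection yields 0 for the author; the publisher offers 0 and keeps 240.
Round 3 (the author proposes): the publisher can get 240 next round, worth 0.42 × 240 = 100.8 now; the author offers that and keeps 139.2.
Round 2 (the publisher proposes): the author can get 139.2 next round, worth 0.42 × 139.2 = 58.464 now, so the publisher offers 58.464, keeping 181.536.
Round 1 (the author proposes): the publisher can get 181.536 next round, worth 0.42 × 181.536 = 76.24512 now, so the author offers 76.24512, keeping 163.75488.

76.25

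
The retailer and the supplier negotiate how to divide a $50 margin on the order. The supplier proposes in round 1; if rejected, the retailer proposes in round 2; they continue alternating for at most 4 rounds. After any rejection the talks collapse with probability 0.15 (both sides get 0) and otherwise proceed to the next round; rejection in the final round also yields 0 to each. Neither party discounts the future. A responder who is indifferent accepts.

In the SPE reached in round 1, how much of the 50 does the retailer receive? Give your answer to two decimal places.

Round 4 (the retailer proposes): the supplier will accept anything ≥ 0, so the retailer offers 0 and keeps 50.
Round 3 (the supplier proposes): rejecting gives the retailer an expected 0.85 × 50 = 42.5. The supplier offers 42.5 and keeps 50 − 42.5 = 7.5.
Round 2 (the retailer proposes): rejecting gives the supplier an expected 0.85 × 7.5 = 6.375; the retailer offers that and keeps 43.625.
Round 1 (the supplier proposes): rejecting gives the retailer an expected 0.85 × 43.625 = 37.08125. The supplier offers 37.08125 and keeps 50 − 37.08125 = 12.91875.

37.08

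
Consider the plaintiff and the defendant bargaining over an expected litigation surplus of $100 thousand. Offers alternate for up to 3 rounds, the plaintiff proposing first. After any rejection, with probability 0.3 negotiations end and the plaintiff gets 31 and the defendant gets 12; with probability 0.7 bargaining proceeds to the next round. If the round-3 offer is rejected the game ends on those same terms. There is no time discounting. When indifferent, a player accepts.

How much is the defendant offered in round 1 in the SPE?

23.97

By backward induction:
Round 3 (the plaintiff proposes): the defendant gets 12 if talks fail, so the plaintiff offers 12 and keeps 88.
Round 2 (the defendant proposes): rejecting gives the plaintiff an expected 0.7 × 88 + 0.3 × 31 = 70.9; the defendant offers that and keeps 29.1.
Round 1 (the plaintiff proposes): rejecting gives the defendant an expected 0.7 × 29.1 + 0.3 × 12 = 23.97; the plaintiff offers that and keeps 76.03.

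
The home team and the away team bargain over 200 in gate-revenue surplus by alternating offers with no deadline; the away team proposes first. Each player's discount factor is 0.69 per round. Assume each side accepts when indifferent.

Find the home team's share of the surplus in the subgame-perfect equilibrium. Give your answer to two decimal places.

81.66

Let x be the away team's share when the away team proposes and y be the home team's share when the home team proposes.
The home team accepts iff offered ≥ 0.69·y, so x = 200 − 0.69y. Symmetrically y = 200 − 0.69x.
Substituting: x = 200 − 0.69(200 − 0.69x), giving x(1 − 0.69·0.69) = 200(1 − 0.69).
So x = 200 × 0.31 / 0.5239 ≈ 118.3432, and the home team receives 200 − x ≈ 81.6568.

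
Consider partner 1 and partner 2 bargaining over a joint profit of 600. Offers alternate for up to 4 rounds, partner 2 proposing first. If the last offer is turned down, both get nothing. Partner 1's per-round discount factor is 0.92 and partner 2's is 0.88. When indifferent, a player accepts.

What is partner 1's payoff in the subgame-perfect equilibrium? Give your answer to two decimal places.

Round 4 (partner 1 proposes): rejection yields 0 for partner 2; partner 1 offers 0 and keeps 600.
Round 3 (partner 2 proposes): partner 1 can get 600 next round, worth 0.92 × 600 = 552 now, so partner 2 offers 552, keeping 48.
Round 2 (partner 1 proposes): partner 2 can get 48 next round, worth 0.88 × 48 = 42.24 now. Partner 1 offers 42.24 and keeps 600 − 42.24 = 557.76.
Round 1 (partner 2 proposes): partner 1 can get 557.76 next round, worth 0.92 × 557.76 = 513.1392 now, so partner 2 offers 513.1392, keeping 86.8608.

513.14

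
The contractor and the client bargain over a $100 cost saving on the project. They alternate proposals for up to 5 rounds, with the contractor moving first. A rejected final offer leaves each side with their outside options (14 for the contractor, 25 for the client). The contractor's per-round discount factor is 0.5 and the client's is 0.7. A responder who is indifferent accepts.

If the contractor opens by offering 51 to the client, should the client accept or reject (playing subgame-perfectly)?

Round 5 (the contractor proposes): the client gets 25 if talks fail, so the contractor offers 25 and keeps 75.
Round 4 (the client proposes): the contractor can get 75 next round, worth 0.5 × 75 = 37.5 now, so the client offers 37.5, keeping 62.5.
Round 3 (the contractor proposes): the client can get 62.5 next round, worth 0.7 × 62.5 = 43.75 now; the contractor offers that and keeps 56.25.
Round 2 (the client proposes): the contractor can get 56.25 next round, worth 0.5 × 56.25 = 28.125 now. The client offers 28.125 and keeps 100 − 28.125 = 71.875.
So by rejecting in round 1, the client gets 71.875 next round, worth 0.7 × 71.875 = 50.3125 now.
Offer 51 ≥ 50.3125, so the client accepts.

Accept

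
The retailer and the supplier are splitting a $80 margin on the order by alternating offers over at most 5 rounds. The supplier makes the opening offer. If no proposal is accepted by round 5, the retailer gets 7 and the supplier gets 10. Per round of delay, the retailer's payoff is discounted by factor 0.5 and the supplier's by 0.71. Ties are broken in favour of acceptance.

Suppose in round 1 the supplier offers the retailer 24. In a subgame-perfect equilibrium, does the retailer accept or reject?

Work out the retailer's continuation value if the offer is rejected.
Round 5 (the supplier proposes): the retailer gets 7 if talks fail, so the supplier offers 7 and keeps 73.
Round 4 (the retailer proposes): the supplier can get 73 next round, worth 0.71 × 73 = 51.83 now, so the retailer offers 51.83, keeping 28.17.
Round 3 (the supplier proposes): the retailer can get 28.17 next round, worth 0.5 × 28.17 = 14.085 now; the supplier offers that and keeps 65.915.
Round 2 (the retailer proposes): the supplier can get 65.915 next round, worth 0.71 × 65.915 = 46.79965 now; the retailer offers that and keeps 33.20035.
So by rejecting in round 1, the retailer gets 33.20035 next round, worth 0.5 × 33.20035 = 16.600175 now.
Offer 24 ≥ 16.600175, so the retailer accepts.

Accept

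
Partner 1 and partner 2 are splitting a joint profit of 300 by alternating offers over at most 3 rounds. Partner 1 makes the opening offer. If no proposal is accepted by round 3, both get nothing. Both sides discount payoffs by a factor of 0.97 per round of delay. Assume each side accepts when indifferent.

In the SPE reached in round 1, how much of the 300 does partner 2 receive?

Round 3 (partner 1 proposes): partner 2 will accept anything ≥ 0, so partner 1 offers 0 and keeps 300.
Round 2 (partner 2 proposes): partner 1 can get 300 next round, worth 0.97 × 300 = 291 now. Partner 2 offers 291 and keeps 300 − 291 = 9.
Round 1 (partner 1 proposes): partner 2 can get 9 next round, worth 0.97 × 9 = 8.73 now, so partner 1 offers 8.73, keeping 291.27.

8.73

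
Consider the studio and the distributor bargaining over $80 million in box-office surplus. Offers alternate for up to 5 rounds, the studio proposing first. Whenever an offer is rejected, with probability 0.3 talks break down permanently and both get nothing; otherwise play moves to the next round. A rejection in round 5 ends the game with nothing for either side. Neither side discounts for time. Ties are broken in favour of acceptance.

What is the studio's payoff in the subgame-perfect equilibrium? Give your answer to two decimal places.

54.97

Round 5 (the studio proposes): the distributor will accept anything ≥ 0, so the studio offers 0 and keeps 80.
Round 4 (the distributor proposes): rejecting gives the studio an expected 0.7 × 80 = 56. The distributor offers 56 and keeps 80 − 56 = 24.
Round 3 (the studio proposes): rejecting gives the distributor an expected 0.7 × 24 = 16.8. The studio offers 16.8 and keeps 80 − 16.8 = 63.2.
Round 2 (the distributor proposes): rejecting gives the studio an expected 0.7 × 63.2 = 44.24. The distributor offers 44.24 and keeps 80 − 44.24 = 35.76.
Round 1 (the studio proposes): rejecting gives the distributor an expected 0.7 × 35.76 = 25.032; the studio offers that and keeps 54.968.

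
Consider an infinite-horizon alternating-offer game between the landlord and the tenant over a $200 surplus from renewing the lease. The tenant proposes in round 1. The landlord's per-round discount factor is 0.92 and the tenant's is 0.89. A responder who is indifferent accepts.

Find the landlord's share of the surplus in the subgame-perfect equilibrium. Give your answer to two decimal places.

Let x be the tenant's share when the tenant proposes and y be the landlord's share when the landlord proposes.
The landlord accepts iff offered ≥ 0.92·y, so x = 200 − 0.92y. Symmetrically y = 200 − 0.89x.
Substituting: x = 200 − 0.92(200 − 0.89x), giving x(1 − 0.89·0.92) = 200(1 − 0.92).
So x = 200 × 0.08 / 0.1812 ≈ 88.3002, and the landlord receives 200 − x ≈ 111.6998.

111.70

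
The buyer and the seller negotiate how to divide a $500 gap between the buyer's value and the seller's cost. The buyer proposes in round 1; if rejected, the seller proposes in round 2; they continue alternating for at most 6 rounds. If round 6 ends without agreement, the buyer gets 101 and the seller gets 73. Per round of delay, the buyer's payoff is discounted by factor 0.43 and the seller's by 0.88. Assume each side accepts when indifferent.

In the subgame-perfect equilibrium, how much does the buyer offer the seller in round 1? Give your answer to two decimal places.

Work backward from the last round.
Round 6 (the seller proposes): the buyer gets 101 if talks fail, so the seller offers 101 and keeps 399.
Round 5 (the buyer proposes): the seller can get 399 next round, worth 0.88 × 399 = 351.12 now; the buyer offers that and keeps 148.88.
Round 4 (the seller proposes): the buyer can get 148.88 next round, worth 0.43 × 148.88 = 64.0184 now. The seller offers 64.0184 and keeps 500 − 64.0184 = 435.9816.
Round 3 (the buyer proposes): the seller can get 435.9816 next round, worth 0.88 × 435.9816 = 383.663808 now. The buyer offers 383.663808 and keeps 500 − 383.663808 = 116.336192.
Round 2 (the seller proposes): the buyer can get 116.336192 next round, worth 0.43 × 116.336192 = 50.02456256 now. The seller offers 50.02456256 and keeps 500 − 50.02456256 = 449.97543744.
Round 1 (the buyer proposes): the seller can get 449.97543744 next round, worth 0.88 × 449.97543744 = 395.9783849472 now. The buyer offers 395.9783849472 and keeps 500 − 395.9783849472 = 104.0216150528.

395.98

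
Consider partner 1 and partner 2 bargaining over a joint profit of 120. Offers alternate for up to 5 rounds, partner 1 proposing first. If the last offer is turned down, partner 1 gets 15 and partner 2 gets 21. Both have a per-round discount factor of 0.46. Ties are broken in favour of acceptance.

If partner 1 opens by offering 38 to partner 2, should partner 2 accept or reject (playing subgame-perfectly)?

Round 5 (partner 1 proposes): partner 2 gets 21 if talks fail, so partner 1 offers 21 and keeps 99.
Round 4 (partner 2 proposes): partner 1 can get 99 next round, worth 0.46 × 99 = 45.54 now. Partner 2 offers 45.54 and keeps 120 − 45.54 = 74.46.
Round 3 (partner 1 proposes): partner 2 can get 74.46 next round, worth 0.46 × 74.46 = 34.2516 now. Partner 1 offers 34.2516 and keeps 120 − 34.2516 = 85.7484.
Round 2 (partner 2 proposes): partner 1 can get 85.7484 next round, worth 0.46 × 85.7484 = 39.444264 now. Partner 2 offers 39.444264 and keeps 120 − 39.444264 = 80.555736.
So by rejecting in round 1, partner 2 gets 80.555736 next round, worth 0.46 × 80.555736 = 37.05563856 now.
Offer 38 ≥ 37.05563856, so partner 2 accepts.

Accept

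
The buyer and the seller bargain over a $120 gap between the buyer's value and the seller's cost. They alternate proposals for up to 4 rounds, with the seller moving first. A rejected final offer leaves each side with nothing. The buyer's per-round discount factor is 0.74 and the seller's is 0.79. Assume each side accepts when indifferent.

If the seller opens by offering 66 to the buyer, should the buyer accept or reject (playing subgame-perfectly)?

Reject

Work out the buyer's continuation value if the offer is rejected.
Round 4 (the buyer proposes): rejection yields 0 for the seller; the buyer offers 0 and keeps 120.
Round 3 (the seller proposes): the buyer can get 120 next round, worth 0.74 × 120 = 88.8 now; the seller offers that and keeps 31.2.
Round 2 (the buyer proposes): the seller can get 31.2 next round, worth 0.79 × 31.2 = 24.648 now; the buyer offers that and keeps 95.352.
So by rejecting in round 1, the buyer gets 95.352 next round, worth 0.74 × 95.352 = 70.56048 now.
Offer 66 < 70.56048, so the buyer rejects.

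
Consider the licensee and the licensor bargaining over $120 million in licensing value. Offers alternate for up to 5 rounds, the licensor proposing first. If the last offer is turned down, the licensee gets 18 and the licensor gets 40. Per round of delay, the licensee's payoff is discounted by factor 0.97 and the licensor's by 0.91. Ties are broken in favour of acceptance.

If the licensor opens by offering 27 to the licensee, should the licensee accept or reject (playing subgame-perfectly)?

Reject

Work out the licensee's continuation value if the offer is rejected.
Round 5 (the licensor proposes): the licensee gets 18 if talks fail, so the licensor offers 18 and keeps 102.
Round 4 (the licensee proposes): the licensor can get 102 next round, worth 0.91 × 102 = 92.82 now, so the licensee offers 92.82, keeping 27.18.
Round 3 (the licensor proposes): the licensee can get 27.18 next round, worth 0.97 × 27.18 = 26.3646 now; the licensor offers that and keeps 93.6354.
Round 2 (the licensee proposes): the licensor can get 93.6354 next round, worth 0.91 × 93.6354 = 85.208214 now, so the licensee offers 85.208214, keeping 34.791786.
So by rejecting in round 1, the licensee gets 34.791786 next round, worth 0.97 × 34.791786 = 33.74803242 now.
Offer 27 < 33.74803242, so the licensee rejects.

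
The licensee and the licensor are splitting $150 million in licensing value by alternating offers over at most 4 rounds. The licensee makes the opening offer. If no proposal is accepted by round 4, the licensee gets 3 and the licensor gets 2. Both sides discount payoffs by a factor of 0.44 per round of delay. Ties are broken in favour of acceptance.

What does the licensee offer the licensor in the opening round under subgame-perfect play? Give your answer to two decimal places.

49.48

Round 4 (the licensor proposes): the licensee gets 3 if talks fail, so the licensor offers 3 and keeps 147.
Round 3 (the licensee proposes): the licensor can get 147 next round, worth 0.44 × 147 = 64.68 now; the licensee offers that and keeps 85.32.
Round 2 (the licensor proposes): the licensee can get 85.32 next round, worth 0.44 × 85.32 = 37.5408 now; the licensor offers that and keeps 112.4592.
Round 1 (the licensee proposes): the licensor can get 112.4592 next round, worth 0.44 × 112.4592 = 49.482048 now, so the licensee offers 49.482048, keeping 100.517952.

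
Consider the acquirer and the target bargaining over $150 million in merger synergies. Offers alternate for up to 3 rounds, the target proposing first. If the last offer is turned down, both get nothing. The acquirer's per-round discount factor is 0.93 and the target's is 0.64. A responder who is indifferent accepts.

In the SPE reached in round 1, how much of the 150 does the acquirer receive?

Round 3 (the target proposes): the acquirer will accept anything ≥ 0, so the target offers 0 and keeps 150.
Round 2 (the acquirer proposes): the target can get 150 next round, worth 0.64 × 150 = 96 now, so the acquirer offers 96, keeping 54.
Round 1 (the target proposes): the acquirer can get 54 next round, worth 0.93 × 54 = 50.22 now. The target offers 50.22 and keeps 150 − 50.22 = 99.78.

50.22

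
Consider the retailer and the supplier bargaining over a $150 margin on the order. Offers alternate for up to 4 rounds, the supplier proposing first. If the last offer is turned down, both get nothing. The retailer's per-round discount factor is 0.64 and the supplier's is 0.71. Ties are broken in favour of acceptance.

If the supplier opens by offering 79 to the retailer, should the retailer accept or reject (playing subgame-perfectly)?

Round 4 (the retailer proposes): the supplier will accept anything ≥ 0, so the retailer offers 0 and keeps 150.
Round 3 (the supplier proposes): the retailer can get 150 next round, worth 0.64 × 150 = 96 now. The supplier offers 96 and keeps 150 − 96 = 54.
Round 2 (the retailer proposes): the supplier can get 54 next round, worth 0.71 × 54 = 38.34 now. The retailer offers 38.34 and keeps 150 − 38.34 = 111.66.
So by rejecting in round 1, the retailer gets 111.66 next round, worth 0.64 × 111.66 = 71.4624 now.
Offer 79 ≥ 71.4624, so the retailer accepts.

Accept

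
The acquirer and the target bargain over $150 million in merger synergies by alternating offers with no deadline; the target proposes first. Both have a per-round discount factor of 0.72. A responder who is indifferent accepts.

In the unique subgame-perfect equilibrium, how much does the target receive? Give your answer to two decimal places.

87.21

When the target proposes, the acquirer accepts any offer worth at least 0.72 times what the acquirer would get by proposing next round; and vice versa.
This gives x = 150 − 0.72y and y = 150 − 0.72x, where x and y are each side's share when it proposes.
Hence (1 − 0.72·0.72)x = 150(1 − 0.72), i.e. 0.4816·x = 42.
x ≈ 87.2093; the acquirer's share is 150 − x ≈ 62.7907.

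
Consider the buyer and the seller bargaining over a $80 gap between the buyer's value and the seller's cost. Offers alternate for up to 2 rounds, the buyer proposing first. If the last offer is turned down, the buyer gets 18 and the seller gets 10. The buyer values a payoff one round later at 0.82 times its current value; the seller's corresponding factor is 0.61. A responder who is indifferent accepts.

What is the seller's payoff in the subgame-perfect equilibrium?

37.82

Round 2 (the seller proposes): the buyer gets 18 if talks fail, so the seller offers 18 and keeps 62.
Round 1 (the buyer proposes): the seller can get 62 next round, worth 0.61 × 62 = 37.82 now. The buyer offers 37.82 and keeps 80 − 37.82 = 42.18.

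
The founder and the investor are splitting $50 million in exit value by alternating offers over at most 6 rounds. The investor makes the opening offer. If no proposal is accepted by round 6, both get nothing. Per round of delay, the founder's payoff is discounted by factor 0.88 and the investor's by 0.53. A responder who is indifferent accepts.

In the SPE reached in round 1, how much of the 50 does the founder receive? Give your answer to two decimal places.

Round 6 (the founder proposes): rejection yields 0 for the investor; the founder offers 0 and keeps 50.
Round 5 (the investor proposes): the founder can get 50 next round, worth 0.88 × 50 = 44 now. The investor offers 44 and keeps 50 − 44 = 6.
Round 4 (the founder proposes): the investor can get 6 next round, worth 0.53 × 6 = 3.18 now, so the founder offers 3.18, keeping 46.82.
Round 3 (the investor proposes): the founder can get 46.82 next round, worth 0.88 × 46.82 = 41.2016 now; the investor offers that and keeps 8.7984.
Round 2 (the founder proposes): the investor can get 8.7984 next round, worth 0.53 × 8.7984 = 4.663152 now, so the founder offers 4.663152, keeping 45.336848.
Round 1 (the investor proposes): the founder can get 45.336848 next round, worth 0.88 × 45.336848 = 39.89642624 now. The investor offers 39.89642624 and keeps 50 − 39.89642624 = 10.10357376.

39.90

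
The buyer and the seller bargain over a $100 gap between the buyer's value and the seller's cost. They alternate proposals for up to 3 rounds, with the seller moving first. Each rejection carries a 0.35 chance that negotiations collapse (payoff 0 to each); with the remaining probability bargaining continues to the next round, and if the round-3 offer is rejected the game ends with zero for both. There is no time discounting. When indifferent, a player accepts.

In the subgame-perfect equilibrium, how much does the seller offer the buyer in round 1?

Round 3 (the seller proposes): rejection yields 0 for the buyer; the seller offers 0 and keeps 100.
Round 2 (the buyer proposes): rejecting gives the seller an expected 0.65 × 100 = 65; the buyer offers that and keeps 35.
Round 1 (the seller proposes): rejecting gives the buyer an expected 0.65 × 35 = 22.75; the seller offers that and keeps 77.25.

22.75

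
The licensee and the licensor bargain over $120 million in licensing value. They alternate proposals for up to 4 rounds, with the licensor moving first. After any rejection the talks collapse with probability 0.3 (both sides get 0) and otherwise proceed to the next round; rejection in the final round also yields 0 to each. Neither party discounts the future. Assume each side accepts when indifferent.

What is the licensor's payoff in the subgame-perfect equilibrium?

53.64

Round 4 (the licensee proposes): the licensor will accept anything ≥ 0, so the licensee offers 0 and keeps 120.
Round 3 (the licensor proposes): rejecting gives the licensee an expected 0.7 × 120 = 84; the licensor offers that and keeps 36.
Round 2 (the licensee proposes): rejecting gives the licensor an expected 0.7 × 36 = 25.2; the licensee offers that and keeps 94.8.
Round 1 (the licensor proposes): rejecting gives the licensee an expected 0.7 × 94.8 = 66.36; the licensor offers that and keeps 53.64.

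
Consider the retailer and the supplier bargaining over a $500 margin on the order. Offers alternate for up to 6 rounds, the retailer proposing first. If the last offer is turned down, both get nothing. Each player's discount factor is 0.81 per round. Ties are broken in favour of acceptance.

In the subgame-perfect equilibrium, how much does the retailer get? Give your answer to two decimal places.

198.22

Round 6 (the supplier proposes): rejection yields 0 for the retailer; the supplier offers 0 and keeps 500.
Round 5 (the retailer proposes): the supplier can get 500 next round, worth 0.81 × 500 = 405 now; the retailer offers that and keeps 95.
Round 4 (the supplier proposes): the retailer can get 95 next round, worth 0.81 × 95 = 76.95 now; the supplier offers that and keeps 423.05.
Round 3 (the retailer proposes): the supplier can get 423.05 next round, worth 0.81 × 423.05 = 342.6705 now; the retailer offers that and keeps 157.3295.
Round 2 (the supplier proposes): the retailer can get 157.3295 next round, worth 0.81 × 157.3295 = 127.436895 now. The supplier offers 127.436895 and keeps 500 − 127.436895 = 372.563105.
Round 1 (the retailer proposes): the supplier can get 372.563105 next round, worth 0.81 × 372.563105 = 301.77611505 now; the retailer offers that and keeps 198.22388495.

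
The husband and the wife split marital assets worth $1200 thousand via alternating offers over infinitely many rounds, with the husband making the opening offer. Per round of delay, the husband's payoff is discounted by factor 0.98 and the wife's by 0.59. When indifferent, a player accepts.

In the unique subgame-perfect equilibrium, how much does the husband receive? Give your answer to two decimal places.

In a stationary SPE each proposer offers the other exactly their discounted continuation value.
If the husband keeps x when proposing and the wife keeps y when proposing, then x = 1200 − 0.59y and y = 1200 − 0.98x.
Solving: x = 1200(1 − 0.59) / (1 − 0.98·0.59) = 492 / 0.4218 ≈ 1166.4296.
The wife gets 1200 − 1166.4296 ≈ 33.5704.

1166.43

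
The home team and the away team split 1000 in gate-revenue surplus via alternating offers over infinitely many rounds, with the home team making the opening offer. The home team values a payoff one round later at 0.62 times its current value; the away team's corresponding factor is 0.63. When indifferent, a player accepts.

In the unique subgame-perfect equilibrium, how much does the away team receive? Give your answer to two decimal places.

Let x be the home team's share when the home team proposes and y be the away team's share when the away team proposes.
The away team accepts iff offered ≥ 0.63·y, so x = 1000 − 0.63y. Symmetrically y = 1000 − 0.62x.
Substituting: x = 1000 − 0.63(1000 − 0.62x), giving x(1 − 0.62·0.63) = 1000(1 − 0.63).
So x = 1000 × 0.37 / 0.6094 ≈ 607.1546, and the away team receives 1000 − x ≈ 392.8454.

392.85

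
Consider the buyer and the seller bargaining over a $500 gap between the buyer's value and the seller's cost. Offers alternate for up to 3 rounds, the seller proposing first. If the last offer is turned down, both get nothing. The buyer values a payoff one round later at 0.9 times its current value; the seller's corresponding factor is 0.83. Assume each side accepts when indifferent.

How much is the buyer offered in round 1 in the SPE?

Work backward from the last round.
Round 3 (the seller proposes): rejection yields 0 for the buyer; the seller offers 0 and keeps 500.
Round 2 (the buyer proposes): the seller can get 500 next round, worth 0.83 × 500 = 415 now; the buyer offers that and keeps 85.
Round 1 (the seller proposes): the buyer can get 85 next round, worth 0.9 × 85 = 76.5 now, so the seller offers 76.5, keeping 423.5.

76.5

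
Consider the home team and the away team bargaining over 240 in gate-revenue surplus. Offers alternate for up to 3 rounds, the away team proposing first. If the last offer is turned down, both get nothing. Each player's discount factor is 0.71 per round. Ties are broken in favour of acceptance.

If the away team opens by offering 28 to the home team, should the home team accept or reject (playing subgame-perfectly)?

Round 3 (the away team proposes): rejection yields 0 for the home team; the away team offers 0 and keeps 240.
Round 2 (the home team proposes): the away team can get 240 next round, worth 0.71 × 240 = 170.4 now, so the home team offers 170.4, keeping 69.6.
So by rejecting in round 1, the home team gets 69.6 next round, worth 0.71 × 69.6 = 49.416 now.
Offer 28 < 49.416, so the home team rejects.

Reject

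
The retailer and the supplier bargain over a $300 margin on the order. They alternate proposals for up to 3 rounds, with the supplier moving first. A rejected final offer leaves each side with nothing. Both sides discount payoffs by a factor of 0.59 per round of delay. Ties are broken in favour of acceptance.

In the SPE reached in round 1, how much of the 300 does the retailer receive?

72.57

Round 3 (the supplier proposes): rejection yields 0 for the retailer; the supplier offers 0 and keeps 300.
Round 2 (the retailer proposes): the supplier can get 300 next round, worth 0.59 × 300 = 177 now; the retailer offers that and keeps 123.
Round 1 (the supplier proposes): the retailer can get 123 next round, worth 0.59 × 123 = 72.57 now; the supplier offers that and keeps 227.43.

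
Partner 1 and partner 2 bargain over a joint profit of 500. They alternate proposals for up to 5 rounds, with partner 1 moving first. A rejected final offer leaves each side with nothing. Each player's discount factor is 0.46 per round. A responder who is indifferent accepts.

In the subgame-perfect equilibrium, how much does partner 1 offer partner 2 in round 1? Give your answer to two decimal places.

150.48

Round 5 (partner 1 proposes): rejection yields 0 for partner 2; partner 1 offers 0 and keeps 500.
Round 4 (partner 2 proposes): partner 1 can get 500 next round, worth 0.46 × 500 = 230 now; partner 2 offers that and keeps 270.
Round 3 (partner 1 proposes): partner 2 can get 270 next round, worth 0.46 × 270 = 124.2 now; partner 1 offers that and keeps 375.8.
Round 2 (partner 2 proposes): partner 1 can get 375.8 next round, worth 0.46 × 375.8 = 172.868 now, so partner 2 offers 172.868, keeping 327.132.
Round 1 (partner 1 proposes): partner 2 can get 327.132 next round, worth 0.46 × 327.132 = 150.48072 now; partner 1 offers that and keeps 349.51928.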